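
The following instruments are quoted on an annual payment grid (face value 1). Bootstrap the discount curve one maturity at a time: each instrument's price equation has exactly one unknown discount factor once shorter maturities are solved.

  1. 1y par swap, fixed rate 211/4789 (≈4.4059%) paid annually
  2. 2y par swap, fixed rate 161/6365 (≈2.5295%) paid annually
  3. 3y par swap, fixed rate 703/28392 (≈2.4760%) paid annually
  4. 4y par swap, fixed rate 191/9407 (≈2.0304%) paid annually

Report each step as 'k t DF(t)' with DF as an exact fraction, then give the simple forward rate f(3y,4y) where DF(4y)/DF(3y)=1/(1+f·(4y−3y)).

1 1 4789/5000
2 2 9517/10000
3 3 9297/10000
4 4 2309/2500
f(3y,4y) = ((9297/10000)/(2309/2500) − 1)/(1) = 61/9236 ≈ 0.6605%

step 1 [1y] swap r/1=211/4789: DF=(1 − 211/4789·(0))/(1+211/4789) = 4789/5000 ≈ 0.957800
step 2 [2y] swap r/1=161/6365: DF=(1 − 161/6365·(0.957800))/(1+161/6365) = 9517/10000 ≈ 0.951700
step 3 [3y] swap r/1=703/28392: DF=(1 − 703/28392·(0.957800+0.951700))/(1+703/28392) = 9297/10000 ≈ 0.929700
step 4 [4y] swap r/1=191/9407: DF=(1 − 191/9407·(0.957800+0.951700+0.929700))/(1+191/9407) = 2309/2500 ≈ 0.923600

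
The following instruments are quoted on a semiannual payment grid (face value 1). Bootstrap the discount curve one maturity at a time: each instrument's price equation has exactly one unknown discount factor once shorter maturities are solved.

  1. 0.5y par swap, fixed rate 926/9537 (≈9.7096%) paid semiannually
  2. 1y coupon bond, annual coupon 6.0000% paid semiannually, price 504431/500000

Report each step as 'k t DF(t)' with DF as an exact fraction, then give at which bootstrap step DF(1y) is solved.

1 1/2 9537/10000
2 1 9517/10000
DF(1y) is solved at step 2

step 1 [0.5y] swap r/2=463/9537: DF=(1 − 463/9537·(0))/(1+463/9537) = 9537/10000 ≈ 0.953700
step 2 [1y] bond c/2=3/100: DF=(504431/500000 − 3/100·(0.953700))/(1+3/100) = 9517/10000 ≈ 0.951700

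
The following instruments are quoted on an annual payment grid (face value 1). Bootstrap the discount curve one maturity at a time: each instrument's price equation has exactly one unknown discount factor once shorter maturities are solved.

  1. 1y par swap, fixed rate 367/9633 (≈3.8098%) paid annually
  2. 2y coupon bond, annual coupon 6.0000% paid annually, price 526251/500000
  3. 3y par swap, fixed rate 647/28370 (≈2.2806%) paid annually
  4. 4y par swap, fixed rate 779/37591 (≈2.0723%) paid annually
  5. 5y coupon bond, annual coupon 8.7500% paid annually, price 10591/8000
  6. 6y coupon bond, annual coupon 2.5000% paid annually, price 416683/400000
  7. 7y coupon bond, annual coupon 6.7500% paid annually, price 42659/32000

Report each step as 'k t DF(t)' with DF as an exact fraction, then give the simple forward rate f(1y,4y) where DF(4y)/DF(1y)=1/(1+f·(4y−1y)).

1 1 9633/10000
2 2 1173/1250
3 3 9353/10000
4 4 9221/10000
5 5 9149/10000
6 6 9023/10000
7 7 4481/5000
f(1y,4y) = ((9633/10000)/(9221/10000) − 1)/(3) = 412/27663 ≈ 1.4894%

step 1 [1y] swap r/1=367/9633: DF=(1 − 367/9633·(0))/(1+367/9633) = 9633/10000 ≈ 0.963300
step 2 [2y] bond c/1=3/50: DF=(526251/500000 − 3/50·(0.963300))/(1+3/50) = 1173/1250 ≈ 0.938400
step 3 [3y] swap r/1=647/28370: DF=(1 − 647/28370·(0.963300+0.938400))/(1+647/28370) = 9353/10000 ≈ 0.935300
step 4 [4y] swap r/1=779/37591: DF=(1 − 779/37591·(0.963300+0.938400+0.935300))/(1+779/37591) = 9221/10000 ≈ 0.922100
step 5 [5y] bond c/1=7/80: DF=(10591/8000 − 7/80·(0.963300+0.938400+0.935300+0.922100))/(1+7/80) = 9149/10000 ≈ 0.914900
step 6 [6y] bond c/1=1/40: DF=(416683/400000 − 1/40·(0.963300+0.938400+0.935300+0.922100+0.914900))/(1+1/40) = 9023/10000 ≈ 0.902300
step 7 [7y] bond c/1=27/400: DF=(42659/32000 − 27/400·(0.963300+0.938400+0.935300+0.922100+0.914900+0.902300))/(1+27/400) = 4481/5000 ≈ 0.896200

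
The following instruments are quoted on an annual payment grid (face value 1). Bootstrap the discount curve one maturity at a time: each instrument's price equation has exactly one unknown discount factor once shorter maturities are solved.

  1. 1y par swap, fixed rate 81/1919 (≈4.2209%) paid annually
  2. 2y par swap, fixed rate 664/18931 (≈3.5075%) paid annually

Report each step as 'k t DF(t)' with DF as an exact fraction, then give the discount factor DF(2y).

step 1 [1y] swap r/1=81/1919: DF=(1 − 81/1919·(0))/(1+81/1919) = 1919/2000 ≈ 0.959500
step 2 [2y] swap r/1=664/18931: DF=(1 − 664/18931·(0.959500))/(1+664/18931) = 1167/1250 ≈ 0.933600

1 1 1919/2000
2 2 1167/1250
DF(2y) = 1167/1250 ≈ 0.933600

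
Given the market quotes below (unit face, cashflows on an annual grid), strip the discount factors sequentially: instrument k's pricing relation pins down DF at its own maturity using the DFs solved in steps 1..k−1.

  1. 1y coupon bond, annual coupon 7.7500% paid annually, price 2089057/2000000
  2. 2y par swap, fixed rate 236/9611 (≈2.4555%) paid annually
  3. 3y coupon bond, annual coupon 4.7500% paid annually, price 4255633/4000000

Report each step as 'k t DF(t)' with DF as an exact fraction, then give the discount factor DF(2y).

1 1 4847/5000
2 2 1191/1250
3 3 1857/2000
DF(2y) = 1191/1250 ≈ 0.952800

step 1 [1y] bond c/1=31/400: DF=(2089057/2000000 − 31/400·(0))/(1+31/400) = 4847/5000 ≈ 0.969400
step 2 [2y] swap r/1=236/9611: DF=(1 − 236/9611·(0.969400))/(1+236/9611) = 1191/1250 ≈ 0.952800
step 3 [3y] bond c/1=19/400: DF=(4255633/4000000 − 19/400·(0.969400+0.952800))/(1+19/400) = 1857/2000 ≈ 0.928500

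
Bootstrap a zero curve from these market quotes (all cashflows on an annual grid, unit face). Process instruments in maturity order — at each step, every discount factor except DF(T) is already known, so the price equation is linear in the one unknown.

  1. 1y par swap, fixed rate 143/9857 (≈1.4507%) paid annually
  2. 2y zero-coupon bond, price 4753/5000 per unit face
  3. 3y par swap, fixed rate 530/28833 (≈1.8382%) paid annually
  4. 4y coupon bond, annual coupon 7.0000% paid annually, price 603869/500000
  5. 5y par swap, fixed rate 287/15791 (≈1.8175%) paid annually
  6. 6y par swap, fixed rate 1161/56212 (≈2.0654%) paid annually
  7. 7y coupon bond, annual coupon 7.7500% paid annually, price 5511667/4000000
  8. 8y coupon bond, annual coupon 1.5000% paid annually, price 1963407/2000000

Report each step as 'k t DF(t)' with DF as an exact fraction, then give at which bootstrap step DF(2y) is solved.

step 1 [1y] swap r/1=143/9857: DF=(1 − 143/9857·(0))/(1+143/9857) = 9857/10000 ≈ 0.985700
step 2 [2y] zero: DF = P = 4753/5000 ≈ 0.950600
step 3 [3y] swap r/1=530/28833: DF=(1 − 530/28833·(0.985700+0.950600))/(1+530/28833) = 947/1000 ≈ 0.947000
step 4 [4y] bond c/1=7/100: DF=(603869/500000 − 7/100·(0.985700+0.950600+0.947000))/(1+7/100) = 9401/10000 ≈ 0.940100
step 5 [5y] swap r/1=287/15791: DF=(1 − 287/15791·(0.985700+0.950600+0.947000+0.940100))/(1+287/15791) = 9139/10000 ≈ 0.913900
step 6 [6y] swap r/1=1161/56212: DF=(1 − 1161/56212·(0.985700+0.950600+0.947000+0.940100+0.913900))/(1+1161/56212) = 8839/10000 ≈ 0.883900
step 7 [7y] bond c/1=31/400: DF=(5511667/4000000 − 31/400·(0.985700+0.950600+0.947000+0.940100+0.913900+0.883900))/(1+31/400) = 1749/2000 ≈ 0.874500
step 8 [8y] bond c/1=3/200: DF=(1963407/2000000 − 3/200·(0.985700+0.950600+0.947000+0.940100+0.913900+0.883900+0.874500))/(1+3/200) = 1089/1250 ≈ 0.871200

1 1 9857/10000
2 2 4753/5000
3 3 947/1000
4 4 9401/10000
5 5 9139/10000
6 6 8839/10000
7 7 1749/2000
8 8 1089/1250
DF(2y) is solved at step 2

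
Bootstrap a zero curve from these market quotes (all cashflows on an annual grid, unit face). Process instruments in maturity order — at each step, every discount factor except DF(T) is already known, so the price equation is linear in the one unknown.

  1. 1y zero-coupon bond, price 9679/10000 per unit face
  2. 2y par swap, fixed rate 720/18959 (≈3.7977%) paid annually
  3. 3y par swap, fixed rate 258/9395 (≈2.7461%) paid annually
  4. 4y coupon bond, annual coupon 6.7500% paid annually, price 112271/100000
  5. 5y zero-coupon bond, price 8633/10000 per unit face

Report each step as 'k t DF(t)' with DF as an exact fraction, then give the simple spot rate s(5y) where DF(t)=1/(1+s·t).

1 1 9679/10000
2 2 116/125
3 3 4613/5000
4 4 1747/2000
5 5 8633/10000
s(5y) = (1/(8633/10000) − 1)/(5) = 1367/43165 ≈ 3.1669%

step 1 [1y] zero: DF = P = 9679/10000 ≈ 0.967900
step 2 [2y] swap r/1=720/18959: DF=(1 − 720/18959·(0.967900))/(1+720/18959) = 116/125 ≈ 0.928000
step 3 [3y] swap r/1=258/9395: DF=(1 − 258/9395·(0.967900+0.928000))/(1+258/9395) = 4613/5000 ≈ 0.922600
step 4 [4y] bond c/1=27/400: DF=(112271/100000 − 27/400·(0.967900+0.928000+0.922600))/(1+27/400) = 1747/2000 ≈ 0.873500
step 5 [5y] zero: DF = P = 8633/10000 ≈ 0.863300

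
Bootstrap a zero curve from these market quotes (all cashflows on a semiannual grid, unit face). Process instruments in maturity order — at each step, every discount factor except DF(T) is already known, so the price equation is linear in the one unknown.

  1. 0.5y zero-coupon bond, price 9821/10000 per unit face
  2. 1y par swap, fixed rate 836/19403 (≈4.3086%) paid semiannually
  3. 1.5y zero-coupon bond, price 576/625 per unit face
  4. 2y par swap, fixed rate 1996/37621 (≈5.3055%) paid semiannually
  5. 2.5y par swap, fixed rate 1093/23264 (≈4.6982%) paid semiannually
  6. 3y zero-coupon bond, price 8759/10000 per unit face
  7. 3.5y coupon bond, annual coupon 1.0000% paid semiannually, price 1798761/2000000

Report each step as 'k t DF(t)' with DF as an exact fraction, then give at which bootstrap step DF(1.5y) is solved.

1 1/2 9821/10000
2 1 4791/5000
3 3/2 576/625
4 2 4501/5000
5 5/2 8907/10000
6 3 8759/10000
7 7/2 4337/5000
DF(1.5y) is solved at step 3

step 1 [0.5y] zero: DF = P = 9821/10000 ≈ 0.982100
step 2 [1y] swap r/2=418/19403: DF=(1 − 418/19403·(0.982100))/(1+418/19403) = 4791/5000 ≈ 0.958200
step 3 [1.5y] zero: DF = P = 576/625 ≈ 0.921600
step 4 [2y] swap r/2=998/37621: DF=(1 − 998/37621·(0.982100+0.958200+0.921600))/(1+998/37621) = 4501/5000 ≈ 0.900200
step 5 [2.5y] swap r/2=1093/46528: DF=(1 − 1093/46528·(0.982100+0.958200+0.921600+0.900200))/(1+1093/46528) = 8907/10000 ≈ 0.890700
step 6 [3y] zero: DF = P = 8759/10000 ≈ 0.875900
step 7 [3.5y] bond c/2=1/200: DF=(1798761/2000000 − 1/200·(0.982100+0.958200+0.921600+0.900200+0.890700+0.875900))/(1+1/200) = 4337/5000 ≈ 0.867400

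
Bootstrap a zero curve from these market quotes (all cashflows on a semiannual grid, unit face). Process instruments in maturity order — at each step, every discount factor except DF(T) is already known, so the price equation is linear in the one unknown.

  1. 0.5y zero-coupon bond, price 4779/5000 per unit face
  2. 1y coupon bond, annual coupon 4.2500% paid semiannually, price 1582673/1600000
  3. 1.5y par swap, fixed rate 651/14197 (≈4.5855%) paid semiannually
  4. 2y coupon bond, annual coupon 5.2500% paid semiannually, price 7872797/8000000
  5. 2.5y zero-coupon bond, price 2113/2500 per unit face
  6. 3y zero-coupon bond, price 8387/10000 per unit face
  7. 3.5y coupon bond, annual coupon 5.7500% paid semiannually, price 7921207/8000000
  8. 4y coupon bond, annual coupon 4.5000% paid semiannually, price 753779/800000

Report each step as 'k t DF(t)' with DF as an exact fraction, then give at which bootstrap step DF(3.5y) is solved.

1 1/2 4779/5000
2 1 9487/10000
3 3/2 9349/10000
4 2 8863/10000
5 5/2 2113/2500
6 3 8387/10000
7 7/2 8113/10000
8 4 3923/5000
DF(3.5y) is solved at step 7

step 1 [0.5y] zero: DF = P = 4779/5000 ≈ 0.955800
step 2 [1y] bond c/2=17/800: DF=(1582673/1600000 − 17/800·(0.955800))/(1+17/800) = 9487/10000 ≈ 0.948700
step 3 [1.5y] swap r/2=651/28394: DF=(1 − 651/28394·(0.955800+0.948700))/(1+651/28394) = 9349/10000 ≈ 0.934900
step 4 [2y] bond c/2=21/800: DF=(7872797/8000000 − 21/800·(0.955800+0.948700+0.934900))/(1+21/800) = 8863/10000 ≈ 0.886300
step 5 [2.5y] zero: DF = P = 2113/2500 ≈ 0.845200
step 6 [3y] zero: DF = P = 8387/10000 ≈ 0.838700
step 7 [3.5y] bond c/2=23/800: DF=(7921207/8000000 − 23/800·(0.955800+0.948700+0.934900+0.886300+0.845200+0.838700))/(1+23/800) = 8113/10000 ≈ 0.811300
step 8 [4y] bond c/2=9/400: DF=(753779/800000 − 9/400·(0.955800+0.948700+0.934900+0.886300+0.845200+0.838700+0.811300))/(1+9/400) = 3923/5000 ≈ 0.784600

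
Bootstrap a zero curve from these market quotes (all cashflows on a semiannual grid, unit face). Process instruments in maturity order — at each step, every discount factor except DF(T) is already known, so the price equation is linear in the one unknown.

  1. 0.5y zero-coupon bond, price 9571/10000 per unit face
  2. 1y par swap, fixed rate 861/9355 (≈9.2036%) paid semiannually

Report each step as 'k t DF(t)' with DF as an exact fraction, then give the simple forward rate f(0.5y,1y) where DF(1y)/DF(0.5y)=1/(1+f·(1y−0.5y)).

1 1/2 9571/10000
2 1 9139/10000
f(0.5y,1y) = ((9571/10000)/(9139/10000) − 1)/(1/2) = 864/9139 ≈ 9.4540%

step 1 [0.5y] zero: DF = P = 9571/10000 ≈ 0.957100
step 2 [1y] swap r/2=861/18710: DF=(1 − 861/18710·(0.957100))/(1+861/18710) = 9139/10000 ≈ 0.913900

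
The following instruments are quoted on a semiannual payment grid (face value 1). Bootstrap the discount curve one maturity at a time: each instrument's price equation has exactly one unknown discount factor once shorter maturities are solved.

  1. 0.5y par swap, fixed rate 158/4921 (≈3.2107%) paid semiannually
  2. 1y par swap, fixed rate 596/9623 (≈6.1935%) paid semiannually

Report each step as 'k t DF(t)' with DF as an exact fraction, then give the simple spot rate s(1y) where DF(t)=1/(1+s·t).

1 1/2 4921/5000
2 1 2351/2500
s(1y) = (1/(2351/2500) − 1)/(1) = 149/2351 ≈ 6.3377%

step 1 [0.5y] swap r/2=79/4921: DF=(1 − 79/4921·(0))/(1+79/4921) = 4921/5000 ≈ 0.984200
step 2 [1y] swap r/2=298/9623: DF=(1 − 298/9623·(0.984200))/(1+298/9623) = 2351/2500 ≈ 0.940400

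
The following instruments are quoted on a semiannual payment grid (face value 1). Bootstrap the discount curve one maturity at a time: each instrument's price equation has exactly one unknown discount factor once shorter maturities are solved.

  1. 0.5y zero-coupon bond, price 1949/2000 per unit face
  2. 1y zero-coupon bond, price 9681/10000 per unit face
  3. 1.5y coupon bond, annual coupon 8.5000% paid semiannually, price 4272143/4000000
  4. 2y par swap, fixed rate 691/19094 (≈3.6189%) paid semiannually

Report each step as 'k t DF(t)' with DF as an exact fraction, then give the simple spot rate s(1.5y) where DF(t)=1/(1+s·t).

step 1 [0.5y] zero: DF = P = 1949/2000 ≈ 0.974500
step 2 [1y] zero: DF = P = 9681/10000 ≈ 0.968100
step 3 [1.5y] bond c/2=17/400: DF=(4272143/4000000 − 17/400·(0.974500+0.968100))/(1+17/400) = 9453/10000 ≈ 0.945300
step 4 [2y] swap r/2=691/38188: DF=(1 − 691/38188·(0.974500+0.968100+0.945300))/(1+691/38188) = 9309/10000 ≈ 0.930900

1 1/2 1949/2000
2 1 9681/10000
3 3/2 9453/10000
4 2 9309/10000
s(1.5y) = (1/(9453/10000) − 1)/(3/2) = 1094/28359 ≈ 3.8577%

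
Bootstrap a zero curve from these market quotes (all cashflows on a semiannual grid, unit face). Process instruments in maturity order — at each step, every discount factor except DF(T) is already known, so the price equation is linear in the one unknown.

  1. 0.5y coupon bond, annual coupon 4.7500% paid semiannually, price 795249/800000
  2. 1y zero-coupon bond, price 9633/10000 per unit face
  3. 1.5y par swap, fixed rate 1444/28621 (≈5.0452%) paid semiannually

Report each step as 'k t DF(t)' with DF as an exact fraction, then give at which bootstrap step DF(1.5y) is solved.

1 1/2 971/1000
2 1 9633/10000
3 3/2 4639/5000
DF(1.5y) is solved at step 3

step 1 [0.5y] bond c/2=19/800: DF=(795249/800000 − 19/800·(0))/(1+19/800) = 971/1000 ≈ 0.971000
step 2 [1y] zero: DF = P = 9633/10000 ≈ 0.963300
step 3 [1.5y] swap r/2=722/28621: DF=(1 − 722/28621·(0.971000+0.963300))/(1+722/28621) = 4639/5000 ≈ 0.927800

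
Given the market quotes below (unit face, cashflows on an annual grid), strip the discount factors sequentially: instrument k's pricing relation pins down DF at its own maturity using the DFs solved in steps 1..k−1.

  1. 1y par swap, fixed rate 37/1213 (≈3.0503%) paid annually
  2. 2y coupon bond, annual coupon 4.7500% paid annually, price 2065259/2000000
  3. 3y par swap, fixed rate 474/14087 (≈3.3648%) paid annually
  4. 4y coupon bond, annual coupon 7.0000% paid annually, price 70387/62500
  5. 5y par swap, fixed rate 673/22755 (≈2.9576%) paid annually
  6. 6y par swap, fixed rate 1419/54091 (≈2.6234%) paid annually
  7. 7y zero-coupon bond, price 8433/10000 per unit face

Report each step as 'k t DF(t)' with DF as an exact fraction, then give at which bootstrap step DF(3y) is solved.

step 1 [1y] swap r/1=37/1213: DF=(1 − 37/1213·(0))/(1+37/1213) = 1213/1250 ≈ 0.970400
step 2 [2y] bond c/1=19/400: DF=(2065259/2000000 − 19/400·(0.970400))/(1+19/400) = 4709/5000 ≈ 0.941800
step 3 [3y] swap r/1=474/14087: DF=(1 − 474/14087·(0.970400+0.941800))/(1+474/14087) = 2263/2500 ≈ 0.905200
step 4 [4y] bond c/1=7/100: DF=(70387/62500 − 7/100·(0.970400+0.941800+0.905200))/(1+7/100) = 4341/5000 ≈ 0.868200
step 5 [5y] swap r/1=673/22755: DF=(1 − 673/22755·(0.970400+0.941800+0.905200+0.868200))/(1+673/22755) = 4327/5000 ≈ 0.865400
step 6 [6y] swap r/1=1419/54091: DF=(1 − 1419/54091·(0.970400+0.941800+0.905200+0.868200+0.865400))/(1+1419/54091) = 8581/10000 ≈ 0.858100
step 7 [7y] zero: DF = P = 8433/10000 ≈ 0.843300

1 1 1213/1250
2 2 4709/5000
3 3 2263/2500
4 4 4341/5000
5 5 4327/5000
6 6 8581/10000
7 7 8433/10000
DF(3y) is solved at step 3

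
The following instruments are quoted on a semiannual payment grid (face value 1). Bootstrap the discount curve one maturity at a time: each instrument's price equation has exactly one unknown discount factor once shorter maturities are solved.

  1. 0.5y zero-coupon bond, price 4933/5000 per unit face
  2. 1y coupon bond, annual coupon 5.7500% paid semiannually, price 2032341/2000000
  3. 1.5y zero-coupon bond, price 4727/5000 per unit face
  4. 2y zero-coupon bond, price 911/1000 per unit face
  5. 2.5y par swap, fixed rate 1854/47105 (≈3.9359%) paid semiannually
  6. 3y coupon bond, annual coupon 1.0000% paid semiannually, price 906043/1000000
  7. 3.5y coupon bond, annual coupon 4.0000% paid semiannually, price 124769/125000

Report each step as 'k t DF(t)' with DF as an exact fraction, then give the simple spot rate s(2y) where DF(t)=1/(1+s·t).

step 1 [0.5y] zero: DF = P = 4933/5000 ≈ 0.986600
step 2 [1y] bond c/2=23/800: DF=(2032341/2000000 − 23/800·(0.986600))/(1+23/800) = 4801/5000 ≈ 0.960200
step 3 [1.5y] zero: DF = P = 4727/5000 ≈ 0.945400
step 4 [2y] zero: DF = P = 911/1000 ≈ 0.911000
step 5 [2.5y] swap r/2=927/47105: DF=(1 − 927/47105·(0.986600+0.960200+0.945400+0.911000))/(1+927/47105) = 9073/10000 ≈ 0.907300
step 6 [3y] bond c/2=1/200: DF=(906043/1000000 − 1/200·(0.986600+0.960200+0.945400+0.911000+0.907300))/(1+1/200) = 8781/10000 ≈ 0.878100
step 7 [3.5y] bond c/2=1/50: DF=(124769/125000 − 1/50·(0.986600+0.960200+0.945400+0.911000+0.907300+0.878100))/(1+1/50) = 869/1000 ≈ 0.869000

1 1/2 4933/5000
2 1 4801/5000
3 3/2 4727/5000
4 2 911/1000
5 5/2 9073/10000
6 3 8781/10000
7 7/2 869/1000
s(2y) = (1/(911/1000) − 1)/(2) = 89/1822 ≈ 4.8847%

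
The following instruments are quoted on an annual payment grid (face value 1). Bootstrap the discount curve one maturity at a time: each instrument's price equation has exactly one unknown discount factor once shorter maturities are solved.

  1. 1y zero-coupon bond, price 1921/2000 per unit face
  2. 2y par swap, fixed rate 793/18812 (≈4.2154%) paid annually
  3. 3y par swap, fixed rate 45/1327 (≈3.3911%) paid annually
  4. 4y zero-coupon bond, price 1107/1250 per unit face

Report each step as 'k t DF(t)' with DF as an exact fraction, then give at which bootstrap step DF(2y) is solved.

1 1 1921/2000
2 2 9207/10000
3 3 1811/2000
4 4 1107/1250
DF(2y) is solved at step 2

step 1 [1y] zero: DF = P = 1921/2000 ≈ 0.960500
step 2 [2y] swap r/1=793/18812: DF=(1 − 793/18812·(0.960500))/(1+793/18812) = 9207/10000 ≈ 0.920700
step 3 [3y] swap r/1=45/1327: DF=(1 − 45/1327·(0.960500+0.920700))/(1+45/1327) = 1811/2000 ≈ 0.905500
step 4 [4y] zero: DF = P = 1107/1250 ≈ 0.885600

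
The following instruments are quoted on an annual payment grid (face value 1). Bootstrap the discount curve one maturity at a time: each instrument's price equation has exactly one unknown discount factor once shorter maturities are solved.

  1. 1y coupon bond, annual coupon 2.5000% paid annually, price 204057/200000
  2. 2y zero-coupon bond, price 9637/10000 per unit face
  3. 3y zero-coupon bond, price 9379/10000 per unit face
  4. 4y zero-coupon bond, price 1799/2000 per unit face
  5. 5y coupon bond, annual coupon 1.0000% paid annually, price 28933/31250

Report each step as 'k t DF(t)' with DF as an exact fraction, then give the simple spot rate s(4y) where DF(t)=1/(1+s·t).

step 1 [1y] bond c/1=1/40: DF=(204057/200000 − 1/40·(0))/(1+1/40) = 4977/5000 ≈ 0.995400
step 2 [2y] zero: DF = P = 9637/10000 ≈ 0.963700
step 3 [3y] zero: DF = P = 9379/10000 ≈ 0.937900
step 4 [4y] zero: DF = P = 1799/2000 ≈ 0.899500
step 5 [5y] bond c/1=1/100: DF=(28933/31250 − 1/100·(0.995400+0.963700+0.937900+0.899500))/(1+1/100) = 8791/10000 ≈ 0.879100

1 1 4977/5000
2 2 9637/10000
3 3 9379/10000
4 4 1799/2000
5 5 8791/10000
s(4y) = (1/(1799/2000) − 1)/(4) = 201/7196 ≈ 2.7932%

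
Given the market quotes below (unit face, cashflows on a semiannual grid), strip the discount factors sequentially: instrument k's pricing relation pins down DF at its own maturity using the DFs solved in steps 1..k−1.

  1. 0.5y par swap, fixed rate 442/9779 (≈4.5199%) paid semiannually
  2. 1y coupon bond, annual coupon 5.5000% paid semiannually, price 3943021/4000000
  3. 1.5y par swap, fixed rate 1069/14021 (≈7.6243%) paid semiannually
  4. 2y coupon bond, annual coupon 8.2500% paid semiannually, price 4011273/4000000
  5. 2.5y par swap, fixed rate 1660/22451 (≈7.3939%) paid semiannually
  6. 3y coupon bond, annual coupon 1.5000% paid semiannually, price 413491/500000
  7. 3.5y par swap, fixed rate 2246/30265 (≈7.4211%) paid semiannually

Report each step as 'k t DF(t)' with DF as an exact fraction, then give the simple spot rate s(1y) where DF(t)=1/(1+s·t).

step 1 [0.5y] swap r/2=221/9779: DF=(1 − 221/9779·(0))/(1+221/9779) = 9779/10000 ≈ 0.977900
step 2 [1y] bond c/2=11/400: DF=(3943021/4000000 − 11/400·(0.977900))/(1+11/400) = 2333/2500 ≈ 0.933200
step 3 [1.5y] swap r/2=1069/28042: DF=(1 − 1069/28042·(0.977900+0.933200))/(1+1069/28042) = 8931/10000 ≈ 0.893100
step 4 [2y] bond c/2=33/800: DF=(4011273/4000000 − 33/800·(0.977900+0.933200+0.893100))/(1+33/800) = 213/250 ≈ 0.852000
step 5 [2.5y] swap r/2=830/22451: DF=(1 − 830/22451·(0.977900+0.933200+0.893100+0.852000))/(1+830/22451) = 417/500 ≈ 0.834000
step 6 [3y] bond c/2=3/400: DF=(413491/500000 − 3/400·(0.977900+0.933200+0.893100+0.852000+0.834000))/(1+3/400) = 3937/5000 ≈ 0.787400
step 7 [3.5y] swap r/2=1123/30265: DF=(1 − 1123/30265·(0.977900+0.933200+0.893100+0.852000+0.834000+0.787400))/(1+1123/30265) = 3877/5000 ≈ 0.775400

1 1/2 9779/10000
2 1 2333/2500
3 3/2 8931/10000
4 2 213/250
5 5/2 417/500
6 3 3937/5000
7 7/2 3877/5000
s(1y) = (1/(2333/2500) − 1)/(1) = 167/2333 ≈ 7.1582%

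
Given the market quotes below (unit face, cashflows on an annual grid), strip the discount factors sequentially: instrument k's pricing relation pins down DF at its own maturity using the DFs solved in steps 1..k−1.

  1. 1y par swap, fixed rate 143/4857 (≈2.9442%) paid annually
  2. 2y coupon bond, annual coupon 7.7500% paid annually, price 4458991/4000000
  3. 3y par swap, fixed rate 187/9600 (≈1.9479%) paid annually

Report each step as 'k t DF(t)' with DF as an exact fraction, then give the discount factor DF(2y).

1 1 4857/5000
2 2 9647/10000
3 3 9439/10000
DF(2y) = 9647/10000 ≈ 0.964700

step 1 [1y] swap r/1=143/4857: DF=(1 − 143/4857·(0))/(1+143/4857) = 4857/5000 ≈ 0.971400
step 2 [2y] bond c/1=31/400: DF=(4458991/4000000 − 31/400·(0.971400))/(1+31/400) = 9647/10000 ≈ 0.964700
step 3 [3y] swap r/1=187/9600: DF=(1 − 187/9600·(0.971400+0.964700))/(1+187/9600) = 9439/10000 ≈ 0.943900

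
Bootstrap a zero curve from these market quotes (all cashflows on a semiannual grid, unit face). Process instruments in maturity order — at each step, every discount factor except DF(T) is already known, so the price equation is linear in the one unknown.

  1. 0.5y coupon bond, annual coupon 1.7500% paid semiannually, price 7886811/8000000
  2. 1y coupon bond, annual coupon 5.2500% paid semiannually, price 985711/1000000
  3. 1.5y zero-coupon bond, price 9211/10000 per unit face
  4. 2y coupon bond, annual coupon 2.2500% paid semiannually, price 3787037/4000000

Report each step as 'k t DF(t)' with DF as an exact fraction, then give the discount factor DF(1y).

1 1/2 9773/10000
2 1 1871/2000
3 3/2 9211/10000
4 2 9047/10000
DF(1y) = 1871/2000 ≈ 0.935500

step 1 [0.5y] bond c/2=7/800: DF=(7886811/8000000 − 7/800·(0))/(1+7/800) = 9773/10000 ≈ 0.977300
step 2 [1y] bond c/2=21/800: DF=(985711/1000000 − 21/800·(0.977300))/(1+21/800) = 1871/2000 ≈ 0.935500
step 3 [1.5y] zero: DF = P = 9211/10000 ≈ 0.921100
step 4 [2y] bond c/2=9/800: DF=(3787037/4000000 − 9/800·(0.977300+0.935500+0.921100))/(1+9/800) = 9047/10000 ≈ 0.904700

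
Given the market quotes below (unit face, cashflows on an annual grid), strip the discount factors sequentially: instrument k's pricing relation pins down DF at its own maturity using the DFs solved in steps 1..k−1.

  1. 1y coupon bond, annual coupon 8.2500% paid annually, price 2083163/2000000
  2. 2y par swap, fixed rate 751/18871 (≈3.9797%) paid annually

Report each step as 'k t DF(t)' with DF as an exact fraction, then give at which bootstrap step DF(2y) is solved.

step 1 [1y] bond c/1=33/400: DF=(2083163/2000000 − 33/400·(0))/(1+33/400) = 4811/5000 ≈ 0.962200
step 2 [2y] swap r/1=751/18871: DF=(1 − 751/18871·(0.962200))/(1+751/18871) = 9249/10000 ≈ 0.924900

1 1 4811/5000
2 2 9249/10000
DF(2y) is solved at step 2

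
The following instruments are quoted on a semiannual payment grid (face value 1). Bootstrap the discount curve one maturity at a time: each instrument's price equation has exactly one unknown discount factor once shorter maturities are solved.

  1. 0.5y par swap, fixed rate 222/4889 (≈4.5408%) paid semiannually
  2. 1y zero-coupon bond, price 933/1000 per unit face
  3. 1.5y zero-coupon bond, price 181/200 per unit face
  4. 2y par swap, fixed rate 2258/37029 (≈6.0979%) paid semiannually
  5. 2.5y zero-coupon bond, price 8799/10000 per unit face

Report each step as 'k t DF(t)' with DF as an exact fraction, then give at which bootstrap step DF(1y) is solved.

1 1/2 4889/5000
2 1 933/1000
3 3/2 181/200
4 2 8871/10000
5 5/2 8799/10000
DF(1y) is solved at step 2

step 1 [0.5y] swap r/2=111/4889: DF=(1 − 111/4889·(0))/(1+111/4889) = 4889/5000 ≈ 0.977800
step 2 [1y] zero: DF = P = 933/1000 ≈ 0.933000
step 3 [1.5y] zero: DF = P = 181/200 ≈ 0.905000
step 4 [2y] swap r/2=1129/37029: DF=(1 − 1129/37029·(0.977800+0.933000+0.905000))/(1+1129/37029) = 8871/10000 ≈ 0.887100
step 5 [2.5y] zero: DF = P = 8799/10000 ≈ 0.879900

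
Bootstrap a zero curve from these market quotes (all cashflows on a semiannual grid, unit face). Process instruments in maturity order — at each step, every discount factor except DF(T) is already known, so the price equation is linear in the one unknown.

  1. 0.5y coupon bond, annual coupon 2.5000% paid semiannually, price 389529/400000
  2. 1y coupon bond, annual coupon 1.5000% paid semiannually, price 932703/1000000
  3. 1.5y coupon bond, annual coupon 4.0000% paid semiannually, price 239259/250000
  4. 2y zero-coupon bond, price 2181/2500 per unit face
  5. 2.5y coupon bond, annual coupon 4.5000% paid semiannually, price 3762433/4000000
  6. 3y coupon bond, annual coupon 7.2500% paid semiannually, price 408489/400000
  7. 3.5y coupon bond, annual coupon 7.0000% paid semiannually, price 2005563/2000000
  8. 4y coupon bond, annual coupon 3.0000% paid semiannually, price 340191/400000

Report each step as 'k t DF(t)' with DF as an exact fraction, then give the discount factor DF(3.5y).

1 1/2 4809/5000
2 1 4593/5000
3 3/2 4507/5000
4 2 2181/2500
5 5/2 1679/2000
6 3 8283/10000
7 7/2 7889/10000
8 4 1869/2500
DF(3.5y) = 7889/10000 ≈ 0.788900

step 1 [0.5y] bond c/2=1/80: DF=(389529/400000 − 1/80·(0))/(1+1/80) = 4809/5000 ≈ 0.961800
step 2 [1y] bond c/2=3/400: DF=(932703/1000000 − 3/400·(0.961800))/(1+3/400) = 4593/5000 ≈ 0.918600
step 3 [1.5y] bond c/2=1/50: DF=(239259/250000 − 1/50·(0.961800+0.918600))/(1+1/50) = 4507/5000 ≈ 0.901400
step 4 [2y] zero: DF = P = 2181/2500 ≈ 0.872400
step 5 [2.5y] bond c/2=9/400: DF=(3762433/4000000 − 9/400·(0.961800+0.918600+0.901400+0.872400))/(1+9/400) = 1679/2000 ≈ 0.839500
step 6 [3y] bond c/2=29/800: DF=(408489/400000 − 29/800·(0.961800+0.918600+0.901400+0.872400+0.839500))/(1+29/800) = 8283/10000 ≈ 0.828300
step 7 [3.5y] bond c/2=7/200: DF=(2005563/2000000 − 7/200·(0.961800+0.918600+0.901400+0.872400+0.839500+0.828300))/(1+7/200) = 7889/10000 ≈ 0.788900
step 8 [4y] bond c/2=3/200: DF=(340191/400000 − 3/200·(0.961800+0.918600+0.901400+0.872400+0.839500+0.828300+0.788900))/(1+3/200) = 1869/2500 ≈ 0.747600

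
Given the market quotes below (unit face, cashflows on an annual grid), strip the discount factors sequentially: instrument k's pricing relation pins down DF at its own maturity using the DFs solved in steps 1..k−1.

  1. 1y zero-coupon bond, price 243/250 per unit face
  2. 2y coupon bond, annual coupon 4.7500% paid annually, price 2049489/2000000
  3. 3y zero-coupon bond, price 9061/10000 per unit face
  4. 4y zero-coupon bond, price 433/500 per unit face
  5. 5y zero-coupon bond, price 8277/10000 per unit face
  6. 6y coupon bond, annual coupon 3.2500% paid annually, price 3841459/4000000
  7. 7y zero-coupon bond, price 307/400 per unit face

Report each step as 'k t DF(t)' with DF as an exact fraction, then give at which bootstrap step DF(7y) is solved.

1 1 243/250
2 2 4671/5000
3 3 9061/10000
4 4 433/500
5 5 8277/10000
6 6 7883/10000
7 7 307/400
DF(7y) is solved at step 7

step 1 [1y] zero: DF = P = 243/250 ≈ 0.972000
step 2 [2y] bond c/1=19/400: DF=(2049489/2000000 − 19/400·(0.972000))/(1+19/400) = 4671/5000 ≈ 0.934200
step 3 [3y] zero: DF = P = 9061/10000 ≈ 0.906100
step 4 [4y] zero: DF = P = 433/500 ≈ 0.866000
step 5 [5y] zero: DF = P = 8277/10000 ≈ 0.827700
step 6 [6y] bond c/1=13/400: DF=(3841459/4000000 − 13/400·(0.972000+0.934200+0.906100+0.866000+0.827700))/(1+13/400) = 7883/10000 ≈ 0.788300
step 7 [7y] zero: DF = P = 307/400 ≈ 0.767500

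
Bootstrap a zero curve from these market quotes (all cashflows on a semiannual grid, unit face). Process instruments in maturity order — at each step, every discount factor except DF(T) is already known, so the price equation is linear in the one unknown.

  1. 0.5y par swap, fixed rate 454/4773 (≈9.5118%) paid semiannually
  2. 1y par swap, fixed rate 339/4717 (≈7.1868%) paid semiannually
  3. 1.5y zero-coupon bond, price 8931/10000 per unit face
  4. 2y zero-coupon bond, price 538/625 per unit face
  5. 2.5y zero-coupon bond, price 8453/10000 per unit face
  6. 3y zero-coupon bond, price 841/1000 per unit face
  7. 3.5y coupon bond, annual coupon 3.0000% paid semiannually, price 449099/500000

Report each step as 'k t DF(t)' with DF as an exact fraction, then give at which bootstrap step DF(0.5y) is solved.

1 1/2 4773/5000
2 1 4661/5000
3 3/2 8931/10000
4 2 538/625
5 5/2 8453/10000
6 3 841/1000
7 7/2 4031/5000
DF(0.5y) is solved at step 1

step 1 [0.5y] swap r/2=227/4773: DF=(1 − 227/4773·(0))/(1+227/4773) = 4773/5000 ≈ 0.954600
step 2 [1y] swap r/2=339/9434: DF=(1 − 339/9434·(0.954600))/(1+339/9434) = 4661/5000 ≈ 0.932200
step 3 [1.5y] zero: DF = P = 8931/10000 ≈ 0.893100
step 4 [2y] zero: DF = P = 538/625 ≈ 0.860800
step 5 [2.5y] zero: DF = P = 8453/10000 ≈ 0.845300
step 6 [3y] zero: DF = P = 841/1000 ≈ 0.841000
step 7 [3.5y] bond c/2=3/200: DF=(449099/500000 − 3/200·(0.954600+0.932200+0.893100+0.860800+0.845300+0.841000))/(1+3/200) = 4031/5000 ≈ 0.806200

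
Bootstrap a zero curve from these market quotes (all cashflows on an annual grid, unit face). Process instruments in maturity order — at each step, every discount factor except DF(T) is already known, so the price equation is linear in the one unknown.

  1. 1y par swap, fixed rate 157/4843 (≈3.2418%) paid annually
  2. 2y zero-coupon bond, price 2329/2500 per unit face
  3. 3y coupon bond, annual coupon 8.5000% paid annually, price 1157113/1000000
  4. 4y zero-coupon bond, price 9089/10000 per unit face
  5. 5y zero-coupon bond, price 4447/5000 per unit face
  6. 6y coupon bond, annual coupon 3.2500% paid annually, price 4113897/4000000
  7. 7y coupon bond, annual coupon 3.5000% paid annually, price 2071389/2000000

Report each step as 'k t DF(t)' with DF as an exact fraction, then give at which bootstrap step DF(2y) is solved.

1 1 4843/5000
2 2 2329/2500
3 3 1147/1250
4 4 9089/10000
5 5 4447/5000
6 6 2127/2500
7 7 4079/5000
DF(2y) is solved at step 2

step 1 [1y] swap r/1=157/4843: DF=(1 − 157/4843·(0))/(1+157/4843) = 4843/5000 ≈ 0.968600
step 2 [2y] zero: DF = P = 2329/2500 ≈ 0.931600
step 3 [3y] bond c/1=17/200: DF=(1157113/1000000 − 17/200·(0.968600+0.931600))/(1+17/200) = 1147/1250 ≈ 0.917600
step 4 [4y] zero: DF = P = 9089/10000 ≈ 0.908900
step 5 [5y] zero: DF = P = 4447/5000 ≈ 0.889400
step 6 [6y] bond c/1=13/400: DF=(4113897/4000000 − 13/400·(0.968600+0.931600+0.917600+0.908900+0.889400))/(1+13/400) = 2127/2500 ≈ 0.850800
step 7 [7y] bond c/1=7/200: DF=(2071389/2000000 − 7/200·(0.968600+0.931600+0.917600+0.908900+0.889400+0.850800))/(1+7/200) = 4079/5000 ≈ 0.815800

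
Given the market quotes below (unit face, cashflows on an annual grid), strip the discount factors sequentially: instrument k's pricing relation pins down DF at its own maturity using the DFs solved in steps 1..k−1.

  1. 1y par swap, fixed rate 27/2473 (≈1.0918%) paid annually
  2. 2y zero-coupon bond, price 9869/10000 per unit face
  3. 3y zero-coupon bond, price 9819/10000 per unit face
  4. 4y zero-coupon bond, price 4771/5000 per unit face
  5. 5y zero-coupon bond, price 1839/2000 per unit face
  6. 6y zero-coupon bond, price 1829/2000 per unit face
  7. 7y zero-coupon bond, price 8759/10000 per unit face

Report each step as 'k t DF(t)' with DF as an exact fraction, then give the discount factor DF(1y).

1 1 2473/2500
2 2 9869/10000
3 3 9819/10000
4 4 4771/5000
5 5 1839/2000
6 6 1829/2000
7 7 8759/10000
DF(1y) = 2473/2500 ≈ 0.989200

step 1 [1y] swap r/1=27/2473: DF=(1 − 27/2473·(0))/(1+27/2473) = 2473/2500 ≈ 0.989200
step 2 [2y] zero: DF = P = 9869/10000 ≈ 0.986900
step 3 [3y] zero: DF = P = 9819/10000 ≈ 0.981900
step 4 [4y] zero: DF = P = 4771/5000 ≈ 0.954200
step 5 [5y] zero: DF = P = 1839/2000 ≈ 0.919500
step 6 [6y] zero: DF = P = 1829/2000 ≈ 0.914500
step 7 [7y] zero: DF = P = 8759/10000 ≈ 0.875900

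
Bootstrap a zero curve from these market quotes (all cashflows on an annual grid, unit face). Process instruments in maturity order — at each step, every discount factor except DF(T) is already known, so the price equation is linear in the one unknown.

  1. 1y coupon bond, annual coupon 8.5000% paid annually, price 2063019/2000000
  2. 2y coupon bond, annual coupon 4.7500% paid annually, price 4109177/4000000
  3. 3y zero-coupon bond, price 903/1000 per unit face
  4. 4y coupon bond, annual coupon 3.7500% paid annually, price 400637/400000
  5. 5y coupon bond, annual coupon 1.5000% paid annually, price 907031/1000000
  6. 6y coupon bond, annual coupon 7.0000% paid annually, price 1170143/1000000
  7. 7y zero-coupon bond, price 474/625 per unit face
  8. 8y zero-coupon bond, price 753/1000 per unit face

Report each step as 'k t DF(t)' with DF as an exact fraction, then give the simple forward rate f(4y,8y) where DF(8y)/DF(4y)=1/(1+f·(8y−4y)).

1 1 9507/10000
2 2 586/625
3 3 903/1000
4 4 1729/2000
5 5 2099/2500
6 6 1599/2000
7 7 474/625
8 8 753/1000
f(4y,8y) = ((1729/2000)/(753/1000) − 1)/(4) = 223/6024 ≈ 3.7019%

step 1 [1y] bond c/1=17/200: DF=(2063019/2000000 − 17/200·(0))/(1+17/200) = 9507/10000 ≈ 0.950700
step 2 [2y] bond c/1=19/400: DF=(4109177/4000000 − 19/400·(0.950700))/(1+19/400) = 586/625 ≈ 0.937600
step 3 [3y] zero: DF = P = 903/1000 ≈ 0.903000
step 4 [4y] bond c/1=3/80: DF=(400637/400000 − 3/80·(0.950700+0.937600+0.903000))/(1+3/80) = 1729/2000 ≈ 0.864500
step 5 [5y] bond c/1=3/200: DF=(907031/1000000 − 3/200·(0.950700+0.937600+0.903000+0.864500))/(1+3/200) = 2099/2500 ≈ 0.839600
step 6 [6y] bond c/1=7/100: DF=(1170143/1000000 − 7/100·(0.950700+0.937600+0.903000+0.864500+0.839600))/(1+7/100) = 1599/2000 ≈ 0.799500
step 7 [7y] zero: DF = P = 474/625 ≈ 0.758400
step 8 [8y] zero: DF = P = 753/1000 ≈ 0.753000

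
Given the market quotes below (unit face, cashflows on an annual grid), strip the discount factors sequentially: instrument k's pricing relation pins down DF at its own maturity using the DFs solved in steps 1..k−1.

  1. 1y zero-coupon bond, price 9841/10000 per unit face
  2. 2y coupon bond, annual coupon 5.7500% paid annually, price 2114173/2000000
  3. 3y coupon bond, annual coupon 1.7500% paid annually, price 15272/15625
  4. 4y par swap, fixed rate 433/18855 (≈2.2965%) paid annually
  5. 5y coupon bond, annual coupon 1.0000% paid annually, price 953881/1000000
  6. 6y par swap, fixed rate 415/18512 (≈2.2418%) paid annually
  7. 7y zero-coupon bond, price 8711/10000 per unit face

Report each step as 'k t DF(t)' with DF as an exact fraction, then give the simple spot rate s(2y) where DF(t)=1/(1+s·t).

step 1 [1y] zero: DF = P = 9841/10000 ≈ 0.984100
step 2 [2y] bond c/1=23/400: DF=(2114173/2000000 − 23/400·(0.984100))/(1+23/400) = 9461/10000 ≈ 0.946100
step 3 [3y] bond c/1=7/400: DF=(15272/15625 − 7/400·(0.984100+0.946100))/(1+7/400) = 4637/5000 ≈ 0.927400
step 4 [4y] swap r/1=433/18855: DF=(1 − 433/18855·(0.984100+0.946100+0.927400))/(1+433/18855) = 4567/5000 ≈ 0.913400
step 5 [5y] bond c/1=1/100: DF=(953881/1000000 − 1/100·(0.984100+0.946100+0.927400+0.913400))/(1+1/100) = 9071/10000 ≈ 0.907100
step 6 [6y] swap r/1=415/18512: DF=(1 − 415/18512·(0.984100+0.946100+0.927400+0.913400+0.907100))/(1+415/18512) = 1751/2000 ≈ 0.875500
step 7 [7y] zero: DF = P = 8711/10000 ≈ 0.871100

1 1 9841/10000
2 2 9461/10000
3 3 4637/5000
4 4 4567/5000
5 5 9071/10000
6 6 1751/2000
7 7 8711/10000
s(2y) = (1/(9461/10000) − 1)/(2) = 539/18922 ≈ 2.8485%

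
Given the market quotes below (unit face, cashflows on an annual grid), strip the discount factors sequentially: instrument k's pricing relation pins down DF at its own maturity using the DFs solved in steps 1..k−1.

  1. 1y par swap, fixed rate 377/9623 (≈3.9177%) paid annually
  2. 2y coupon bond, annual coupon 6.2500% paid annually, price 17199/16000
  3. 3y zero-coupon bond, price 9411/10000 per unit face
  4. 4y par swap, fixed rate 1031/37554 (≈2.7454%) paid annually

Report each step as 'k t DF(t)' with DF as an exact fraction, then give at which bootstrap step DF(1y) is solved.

step 1 [1y] swap r/1=377/9623: DF=(1 − 377/9623·(0))/(1+377/9623) = 9623/10000 ≈ 0.962300
step 2 [2y] bond c/1=1/16: DF=(17199/16000 − 1/16·(0.962300))/(1+1/16) = 9551/10000 ≈ 0.955100
step 3 [3y] zero: DF = P = 9411/10000 ≈ 0.941100
step 4 [4y] swap r/1=1031/37554: DF=(1 − 1031/37554·(0.962300+0.955100+0.941100))/(1+1031/37554) = 8969/10000 ≈ 0.896900

1 1 9623/10000
2 2 9551/10000
3 3 9411/10000
4 4 8969/10000
DF(1y) is solved at step 1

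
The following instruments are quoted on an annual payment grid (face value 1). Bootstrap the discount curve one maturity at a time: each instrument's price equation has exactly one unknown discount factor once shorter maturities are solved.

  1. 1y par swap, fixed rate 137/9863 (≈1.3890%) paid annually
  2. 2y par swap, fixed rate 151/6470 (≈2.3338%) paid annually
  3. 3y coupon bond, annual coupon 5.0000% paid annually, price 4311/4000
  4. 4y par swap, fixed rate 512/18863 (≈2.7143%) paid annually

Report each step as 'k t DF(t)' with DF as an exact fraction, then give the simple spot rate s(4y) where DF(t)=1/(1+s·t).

1 1 9863/10000
2 2 9547/10000
3 3 467/500
4 4 561/625
s(4y) = (1/(561/625) − 1)/(4) = 16/561 ≈ 2.8520%

step 1 [1y] swap r/1=137/9863: DF=(1 − 137/9863·(0))/(1+137/9863) = 9863/10000 ≈ 0.986300
step 2 [2y] swap r/1=151/6470: DF=(1 − 151/6470·(0.986300))/(1+151/6470) = 9547/10000 ≈ 0.954700
step 3 [3y] bond c/1=1/20: DF=(4311/4000 − 1/20·(0.986300+0.954700))/(1+1/20) = 467/500 ≈ 0.934000
step 4 [4y] swap r/1=512/18863: DF=(1 − 512/18863·(0.986300+0.954700+0.934000))/(1+512/18863) = 561/625 ≈ 0.897600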